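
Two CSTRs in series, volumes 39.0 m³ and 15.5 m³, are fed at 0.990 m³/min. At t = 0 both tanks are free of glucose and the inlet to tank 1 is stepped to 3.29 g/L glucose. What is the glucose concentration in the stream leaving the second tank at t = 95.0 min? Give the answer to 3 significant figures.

2.81 g/L

Each tank obeys Vᵢ dCᵢ/dt = Q(Cᵢ₋₁ − Cᵢ), so τᵢ = Vᵢ/Q.
τ₁ = 39.0/0.990 = 39.394 min; τ₂ = 15.5/0.990 = 15.657 min.
Solving the cascade with C₁(0)=C₂(0)=0 gives C₂(t) = C_in[1 − (τ₁ e^(−t/τ₁) − τ₂ e^(−t/τ₂))/(τ₁ − τ₂)].
At t = 95.0: e^(−t/τ₁) = 0.089677, e^(−t/τ₂) = 0.0023164.
C₂ = 3.29·[1 − (39.394·0.089677 − 15.657·0.0023164)/(23.737)] = 3.29·0.85270 = 2.8054 g/L.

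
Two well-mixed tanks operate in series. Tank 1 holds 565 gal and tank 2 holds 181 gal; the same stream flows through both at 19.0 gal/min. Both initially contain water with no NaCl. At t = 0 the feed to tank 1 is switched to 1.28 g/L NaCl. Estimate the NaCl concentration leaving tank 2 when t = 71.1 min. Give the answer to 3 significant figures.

Time constants: τᵢ = Vᵢ/Q for each well-mixed tank.
τ₁ = 565/19.0 = 29.737 min; τ₂ = 181/19.0 = 9.5263 min.
Solving the cascade with C₁(0)=C₂(0)=0 gives C₂(t) = C_in[1 − (τ₁ e^(−t/τ₁) − τ₂ e^(−t/τ₂))/(τ₁ − τ₂)].
At t = 71.1: e^(−t/τ₁) = 0.091541, e^(−t/τ₂) = 0.00057362.
C₂ = 1.28·[1 − (29.737·0.091541 − 9.5263·0.00057362)/(20.211)] = 1.28·0.86558 = 1.1079 g/L.

1.11 g/L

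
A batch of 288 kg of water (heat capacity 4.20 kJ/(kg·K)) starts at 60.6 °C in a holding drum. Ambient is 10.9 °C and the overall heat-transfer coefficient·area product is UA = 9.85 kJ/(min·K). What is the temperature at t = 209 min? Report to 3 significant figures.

M c_p dT/dt = −UA(T − T_amb).
dT/dt = (T_ss − T)/τ with T_ss = T_amb = 10.900 °C, τ = M c_p/UA = 288·4.20/9.85 = 122.80 min.
T approaches T_ss exponentially: T(t) = T_ss + (T₀ − T_ss) e^(−t/τ).
T(209) = 10.900 + (49.700)·0.18233 = 19.962 °C.

20.0 °C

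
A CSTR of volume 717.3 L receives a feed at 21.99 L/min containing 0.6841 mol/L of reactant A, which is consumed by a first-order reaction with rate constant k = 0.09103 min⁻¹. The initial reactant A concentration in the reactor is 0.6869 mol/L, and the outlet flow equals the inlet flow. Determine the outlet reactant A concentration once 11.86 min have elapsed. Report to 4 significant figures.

0.2939 mol/L

V dC/dt = Q(C_in − C) − k V C.
This is linear with rate a = Q/V + k = 0.121687 min⁻¹.
C_ss = Q C_in/(Q + kV) = 0.172346 mol/L; C(t) = C_ss + (C₀ − C_ss) e^(−a t).
C(11.86) = 0.172346 + (0.514554)·e^(−0.121687·11.86) = 0.172346 + (0.514554)·0.236170 = 0.293868 mol/L.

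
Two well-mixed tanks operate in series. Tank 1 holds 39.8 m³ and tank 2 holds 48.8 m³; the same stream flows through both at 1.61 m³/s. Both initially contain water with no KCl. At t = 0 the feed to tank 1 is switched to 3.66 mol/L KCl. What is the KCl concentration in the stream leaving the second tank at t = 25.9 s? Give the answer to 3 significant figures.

0.893 mol/L

Time constants: τᵢ = Vᵢ/Q for each well-mixed tank.
τ₁ = 39.8/1.61 = 24.720 s; τ₂ = 48.8/1.61 = 30.311 s.
Tank 1: C₁ = C_in(1 − e^(−t/τ₁)). Tank 2 (τ₁ ≠ τ₂): C₂ = C_in[1 − (τ₁ e^(−t/τ₁) − τ₂ e^(−t/τ₂))/(τ₁ − τ₂)].
At t = 25.9: e^(−t/τ₁) = 0.35074, e^(−t/τ₂) = 0.42550.
C₂ = 3.66·[1 − (24.720·0.35074 − 30.311·0.42550)/(-5.5901)] = 3.66·0.24388 = 0.89261 mol/L.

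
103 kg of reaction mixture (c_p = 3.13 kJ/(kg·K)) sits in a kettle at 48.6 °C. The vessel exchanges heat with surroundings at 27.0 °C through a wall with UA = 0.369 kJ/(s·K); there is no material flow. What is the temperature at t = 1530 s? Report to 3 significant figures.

30.7 °C

Lumped-capacitance energy balance: M c_p dT/dt = UA(T_amb − T).
dT/dt = (T_ss − T)/τ with T_ss = T_amb = 27.000 °C, τ = M c_p/UA = 103·3.13/0.369 = 873.69 s.
T approaches T_ss exponentially: T(t) = T_ss + (T₀ − T_ss) e^(−t/τ).
T(1530) = 27.000 + (21.600)·0.17357 = 30.749 °C.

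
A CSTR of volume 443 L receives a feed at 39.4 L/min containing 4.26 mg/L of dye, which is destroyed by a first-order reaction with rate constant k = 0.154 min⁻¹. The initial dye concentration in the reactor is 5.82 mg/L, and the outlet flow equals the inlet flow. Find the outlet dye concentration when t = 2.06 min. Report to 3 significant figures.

4.14 mg/L

Species balance: V dC/dt = Q C_in − Q C − k V C.
This is linear with rate a = Q/V + k = 0.24294 min⁻¹.
C_ss = Q C_in/(Q + kV) = 1.5596 mg/L; C(t) = C_ss + (C₀ − C_ss) e^(−a t).
C(2.06) = 1.5596 + (4.2604)·e^(−0.24294·2.06) = 1.5596 + (4.2604)·0.60626 = 4.1425 mg/L.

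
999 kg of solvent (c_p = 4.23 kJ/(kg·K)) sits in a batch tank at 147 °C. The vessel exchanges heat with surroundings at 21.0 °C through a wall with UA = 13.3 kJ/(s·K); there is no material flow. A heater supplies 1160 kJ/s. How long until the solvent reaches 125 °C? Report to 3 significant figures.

Lumped-capacitance energy balance: M c_p dT/dt = UA(T_amb − T) + Q̇.
τ = M c_p/UA = 317.73 s; T_ss = T_amb + Q̇/UA = 21.0 + 1160/13.3 = 108.22 °C.
T(t) = T_ss + (T₀ − T_ss)e^(−t/τ); set T = 125:
t = −τ ln[(T − T_ss)/(T₀ − T_ss)] = −317.73 · ln(0.43273) = 266.14 s.

266 s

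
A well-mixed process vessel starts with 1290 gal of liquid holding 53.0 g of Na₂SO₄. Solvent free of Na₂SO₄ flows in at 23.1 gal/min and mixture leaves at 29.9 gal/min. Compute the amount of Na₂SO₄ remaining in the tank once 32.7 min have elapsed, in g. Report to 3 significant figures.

Let m(t) be the amount of Na₂SO₄. Volume: V(t) = V₀ + (Q_in − Q_out) t = 1290 − 6.8000 t; V(32.7) = 1067.6 gal.
Species balance (pure solvent in): dm/dt = −Q_out · m/V(t).
Separate: dm/m = −Q_out dt/V(t) ⇒ ln(m/m₀) = −(Q_out/(Q_in−Q_out)) ln(V/V₀).
m = m₀ (V₀/V)^(Q_out/(Q_in−Q_out)) = 53.0 × (1290/1067.6)^(-4.3971) = 23.067 g.

23.1 g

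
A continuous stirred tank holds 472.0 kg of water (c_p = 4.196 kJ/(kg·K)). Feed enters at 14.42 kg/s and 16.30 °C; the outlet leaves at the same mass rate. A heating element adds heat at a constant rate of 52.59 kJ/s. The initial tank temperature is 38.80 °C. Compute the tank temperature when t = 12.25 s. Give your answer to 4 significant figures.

32.05 °C

M c_p dT/dt = ṁ c_p (T_in − T) + Q̇.
τ = M/ṁ = 32.7323 s; T_ss = T_in + Q̇/(ṁ c_p) = 16.30 + 52.59/(14.42·4.196) = 17.1692 °C.
T approaches T_ss exponentially: T(t) = T_ss + (T₀ − T_ss) e^(−t/τ).
T(12.25) = 17.1692 + (21.6308)·e^(−12.25/32.7323) = 17.1692 + (21.6308)·0.687806 = 32.0470 °C.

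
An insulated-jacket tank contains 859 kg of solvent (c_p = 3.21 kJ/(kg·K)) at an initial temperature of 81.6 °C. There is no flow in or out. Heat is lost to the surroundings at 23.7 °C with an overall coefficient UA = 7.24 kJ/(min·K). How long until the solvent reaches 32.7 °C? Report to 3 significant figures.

709 min

Energy balance: M c_p dT/dt = −UA(T − T_amb).
τ = M c_p/UA = 380.85 min; T_ss = T_amb = 23.700 °C.
T(t) = T_ss + (T₀ − T_ss)e^(−t/τ); set T = 32.7:
t = −τ ln[(T − T_ss)/(T₀ − T_ss)] = −380.85 · ln(0.15544) = 708.96 min.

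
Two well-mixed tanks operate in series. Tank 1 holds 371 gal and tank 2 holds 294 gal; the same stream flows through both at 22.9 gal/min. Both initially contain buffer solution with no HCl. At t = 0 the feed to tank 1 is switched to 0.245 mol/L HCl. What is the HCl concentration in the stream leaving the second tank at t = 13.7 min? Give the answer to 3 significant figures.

Each tank obeys Vᵢ dCᵢ/dt = Q(Cᵢ₋₁ − Cᵢ), so τᵢ = Vᵢ/Q.
τ₁ = 371/22.9 = 16.201 min; τ₂ = 294/22.9 = 12.838 min.
Solving the cascade with C₁(0)=C₂(0)=0 gives C₂(t) = C_in[1 − (τ₁ e^(−t/τ₁) − τ₂ e^(−t/τ₂))/(τ₁ − τ₂)].
At t = 13.7: e^(−t/τ₁) = 0.42929, e^(−t/τ₂) = 0.34400.
C₂ = 0.245·[1 − (16.201·0.42929 − 12.838·0.34400)/(3.3624)] = 0.245·0.24509 = 0.060046 mol/L.

0.0600 mol/L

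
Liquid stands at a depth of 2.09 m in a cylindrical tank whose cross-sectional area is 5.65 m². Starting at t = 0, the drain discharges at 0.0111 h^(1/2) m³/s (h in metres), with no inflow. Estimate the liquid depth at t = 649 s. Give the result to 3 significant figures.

0.653 m

Volume balance on the tank: A dh/dt = −0.0111 √h.
∫ h^(−1/2) dh = −(0.0111/A) ∫ dt, giving 2√h = 2√h₀ − (0.0111/A) t.
√h = √2.09 − 0.0111·649/(2·5.65) = 1.4457 − 0.63751 = 0.80817.
h = 0.80817² = 0.65314 m.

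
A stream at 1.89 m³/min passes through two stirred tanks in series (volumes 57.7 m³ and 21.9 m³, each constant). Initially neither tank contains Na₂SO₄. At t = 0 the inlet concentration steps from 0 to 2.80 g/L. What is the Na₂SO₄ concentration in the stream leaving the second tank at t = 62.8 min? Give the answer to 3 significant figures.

2.23 g/L

Species balance on tank i: dCᵢ/dt = (Cᵢ₋₁ − Cᵢ)/τᵢ with τᵢ = Vᵢ/Q.
τ₁ = 57.7/1.89 = 30.529 min; τ₂ = 21.9/1.89 = 11.587 min.
Tank 1: C₁ = C_in(1 − e^(−t/τ₁)). Tank 2 (τ₁ ≠ τ₂): C₂ = C_in[1 − (τ₁ e^(−t/τ₁) − τ₂ e^(−t/τ₂))/(τ₁ − τ₂)].
At t = 62.8: e^(−t/τ₁) = 0.12783, e^(−t/τ₂) = 0.0044284.
C₂ = 2.80·[1 − (30.529·0.12783 − 11.587·0.0044284)/(18.942)] = 2.80·0.79668 = 2.2307 g/L.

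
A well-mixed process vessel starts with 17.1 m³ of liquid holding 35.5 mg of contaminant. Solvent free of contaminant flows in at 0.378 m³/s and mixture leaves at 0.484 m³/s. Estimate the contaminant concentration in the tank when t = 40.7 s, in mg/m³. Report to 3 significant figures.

0.736 mg/m³

Total volume: dV/dt = Q_in − Q_out = -0.10600 m³/s, so V(t) = 17.1 − 0.10600 t and V(40.7) = 12.786 m³.
No contaminant enters, so dm/dt = −Q_out · (m/V).
dm/m = −Q_out dt/(V₀ − 0.10600 t); integrating gives ln(m/m₀) = −(Q_out/(Q_in−Q_out)) ln(V/V₀).
m = m₀ (V₀/V)^(Q_out/(Q_in−Q_out)) = 35.5 × (17.1/12.786)^(-4.5660) = 9.4120 mg.
C = m/V = 9.4120/12.786 = 0.73613 mg/m³.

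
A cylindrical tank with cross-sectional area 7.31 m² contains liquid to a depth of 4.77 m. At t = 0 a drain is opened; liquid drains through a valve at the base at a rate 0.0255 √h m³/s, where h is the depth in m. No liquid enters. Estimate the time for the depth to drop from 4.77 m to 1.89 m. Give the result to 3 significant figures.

464 s

A dh/dt = −Q_out = −0.0255 √h.
This is separable: 2 d(√h)/dt = −0.0255/A, so √h = √h₀ − (0.0255/(2A)) t.
t = 2A(√h₀ − √h)/0.0255 = 2·7.31·(√4.77 − √1.89)/0.0255
  = 14.620 × (2.1840 − 1.3748) / 0.0255 = 463.98 s.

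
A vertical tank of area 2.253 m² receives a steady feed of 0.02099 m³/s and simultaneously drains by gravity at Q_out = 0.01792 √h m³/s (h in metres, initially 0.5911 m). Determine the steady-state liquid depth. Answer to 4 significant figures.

Level balance: A dh/dt = 0.02099 − 0.01792 √h. Setting dh/dt = 0:
Q_in = 0.01792 √h_ss ⇒ √h_ss = 0.02099/0.01792 = 1.17132.
h_ss = 1.17132² = 1.37198 m. (Since h₀ = 0.5911 m < h_ss, the level will rise toward this value.)

1.372 m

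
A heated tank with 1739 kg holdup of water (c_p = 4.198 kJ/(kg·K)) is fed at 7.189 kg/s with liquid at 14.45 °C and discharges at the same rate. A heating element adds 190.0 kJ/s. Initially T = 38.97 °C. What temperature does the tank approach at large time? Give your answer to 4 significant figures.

20.75 °C

M c_p dT/dt = ṁ c_p (T_in − T) + Q̇.
At steady state dT/dt = 0 ⇒ T_ss = T_in + Q̇/(ṁ c_p) = 14.45 + 190.0/(7.189·4.198) = 20.7457 °C.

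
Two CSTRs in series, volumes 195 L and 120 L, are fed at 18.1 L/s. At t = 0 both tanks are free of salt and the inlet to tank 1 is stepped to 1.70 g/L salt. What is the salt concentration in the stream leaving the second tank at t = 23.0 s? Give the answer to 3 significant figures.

1.26 g/L

Time constants: τᵢ = Vᵢ/Q for each well-mixed tank.
τ₁ = 195/18.1 = 10.773 s; τ₂ = 120/18.1 = 6.6298 s.
Tank 1: C₁ = C_in(1 − e^(−t/τ₁)). Tank 2 (τ₁ ≠ τ₂): C₂ = C_in[1 − (τ₁ e^(−t/τ₁) − τ₂ e^(−t/τ₂))/(τ₁ − τ₂)].
At t = 23.0: e^(−t/τ₁) = 0.11826, e^(−t/τ₂) = 0.031143.
C₂ = 1.70·[1 − (10.773·0.11826 − 6.6298·0.031143)/(4.1436)] = 1.70·0.74235 = 1.2620 g/L.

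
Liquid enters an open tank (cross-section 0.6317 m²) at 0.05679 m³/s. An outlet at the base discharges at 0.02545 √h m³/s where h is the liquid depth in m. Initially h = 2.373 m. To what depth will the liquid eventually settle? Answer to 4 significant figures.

Volume balance on the tank: A dh/dt = Q_in − 0.02545 √h. At steady state dh/dt = 0:
Q_in = 0.02545 √h_ss ⇒ √h_ss = 0.05679/0.02545 = 2.23143.
h_ss = 2.23143² = 4.97930 m. (Since h₀ = 2.373 m < h_ss, the level will rise toward this value.)

4.979 m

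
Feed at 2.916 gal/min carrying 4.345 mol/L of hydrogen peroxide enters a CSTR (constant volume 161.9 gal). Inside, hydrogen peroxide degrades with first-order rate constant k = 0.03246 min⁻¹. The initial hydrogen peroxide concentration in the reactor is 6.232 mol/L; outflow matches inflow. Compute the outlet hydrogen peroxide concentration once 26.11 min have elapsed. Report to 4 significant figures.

Species balance: V dC/dt = Q C_in − Q C − k V C.
This is linear with rate a = Q/V + k = 0.0504711 min⁻¹.
C_ss = Q C_in/(Q + kV) = 1.55056 mol/L; C(t) = C_ss + (C₀ − C_ss) e^(−a t).
C(26.11) = 1.55056 + (4.68144)·e^(−0.0504711·26.11) = 1.55056 + (4.68144)·0.267723 = 2.80389 mol/L.

2.804 mol/L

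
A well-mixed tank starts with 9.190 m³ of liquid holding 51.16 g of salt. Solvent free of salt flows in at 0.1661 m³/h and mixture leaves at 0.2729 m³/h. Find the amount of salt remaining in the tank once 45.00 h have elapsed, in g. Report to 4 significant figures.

Let m(t) be the amount of salt. Volume: V(t) = V₀ + (Q_in − Q_out) t = 9.190 − 0.106800 t; V(45.00) = 4.38400 m³.
Solute balance: dm/dt = 0 − Q_out C = −Q_out m/V(t).
Separate: dm/m = −Q_out dt/V(t) ⇒ ln(m/m₀) = −(Q_out/(Q_in−Q_out)) ln(V/V₀).
m = m₀ (V₀/V)^(Q_out/(Q_in−Q_out)) = 51.16 × (9.190/4.38400)^(-2.55524) = 7.71899 g.

7.719 g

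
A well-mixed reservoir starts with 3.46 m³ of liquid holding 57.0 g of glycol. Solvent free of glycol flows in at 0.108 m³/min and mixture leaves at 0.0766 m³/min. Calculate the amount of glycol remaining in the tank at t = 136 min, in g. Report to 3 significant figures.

Total volume: dV/dt = Q_in − Q_out = 0.031400 m³/min, so V(t) = 3.46 + 0.031400 t and V(136) = 7.7304 m³.
Species balance (pure solvent in): dm/dt = −Q_out · m/V(t).
Separate: dm/m = −Q_out dt/V(t) ⇒ ln(m/m₀) = −(Q_out/(Q_in−Q_out)) ln(V/V₀).
m = m₀ (V₀/V)^(Q_out/(Q_in−Q_out)) = 57.0 × (3.46/7.7304)^(2.4395) = 8.0202 g.

8.02 g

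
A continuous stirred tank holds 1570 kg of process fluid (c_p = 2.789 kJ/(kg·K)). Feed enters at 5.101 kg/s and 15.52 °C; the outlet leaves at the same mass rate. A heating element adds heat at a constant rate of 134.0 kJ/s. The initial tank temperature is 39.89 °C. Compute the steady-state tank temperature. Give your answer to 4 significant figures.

24.94 °C

Heat balance on the well-mixed liquid: M c_p dT/dt = ṁ c_p (T_in − T) + 134.0.
At steady state dT/dt = 0 ⇒ T_ss = T_in + Q̇/(ṁ c_p) = 15.52 + 134.0/(5.101·2.789) = 24.9389 °C.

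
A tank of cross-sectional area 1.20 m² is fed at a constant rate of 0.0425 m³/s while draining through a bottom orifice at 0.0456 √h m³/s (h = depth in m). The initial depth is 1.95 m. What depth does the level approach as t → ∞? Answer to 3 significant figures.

0.869 m

A dh/dt = Q_in − 0.0456 √h. Steady state requires inflow = outflow:
Q_in = 0.0456 √h_ss ⇒ √h_ss = 0.0425/0.0456 = 0.93202.
h_ss = 0.93202² = 0.86866 m. (Since h₀ = 1.95 m > h_ss, the level will fall toward this value.)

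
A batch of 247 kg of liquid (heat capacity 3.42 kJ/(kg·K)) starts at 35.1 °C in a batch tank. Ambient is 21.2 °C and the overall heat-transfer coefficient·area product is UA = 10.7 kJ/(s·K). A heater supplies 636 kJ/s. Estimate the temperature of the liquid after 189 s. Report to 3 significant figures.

76.5 °C

Lumped-capacitance energy balance: M c_p dT/dt = UA(T_amb − T) + Q̇.
dT/dt = (T_ss − T)/τ with T_ss = T_amb + Q̇/UA = 21.2 + 636/10.7 = 80.639 °C, τ = M c_p/UA = 247·3.42/10.7 = 78.948 s.
This is linear first-order; T(t) = T_ss + (T₀ − T_ss) e^(−t/τ).
T(189) = 80.639 + (-45.539)·0.091265 = 76.483 °C.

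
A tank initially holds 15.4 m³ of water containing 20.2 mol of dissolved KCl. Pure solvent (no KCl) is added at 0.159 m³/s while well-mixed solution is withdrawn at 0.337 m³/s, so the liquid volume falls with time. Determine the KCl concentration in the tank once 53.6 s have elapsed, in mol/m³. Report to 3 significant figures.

0.553 mol/m³

Let m(t) be the amount of KCl. Volume: V(t) = V₀ + (Q_in − Q_out) t = 15.4 − 0.17800 t; V(53.6) = 5.8592 m³.
Solute balance: dm/dt = 0 − Q_out C = −Q_out m/V(t).
dm/m = −Q_out dt/(V₀ − 0.17800 t); integrating gives ln(m/m₀) = −(Q_out/(Q_in−Q_out)) ln(V/V₀).
m = m₀ (V₀/V)^(Q_out/(Q_in−Q_out)) = 20.2 × (15.4/5.8592)^(-1.8933) = 3.2418 mol.
C = m/V = 3.2418/5.8592 = 0.55328 mol/m³.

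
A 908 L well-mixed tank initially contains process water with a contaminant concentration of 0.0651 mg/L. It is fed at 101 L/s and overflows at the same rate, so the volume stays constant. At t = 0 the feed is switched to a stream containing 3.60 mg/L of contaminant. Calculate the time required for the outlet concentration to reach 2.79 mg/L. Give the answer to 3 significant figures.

13.2 s

Species balance: V dC/dt = Q(C_in − C) ⇒ τ = V/Q = 8.9901 s.
C(t) = C_in + (C₀ − C_in) e^(−t/τ). Set C = 2.79 and solve for t:
e^(−t/τ) = (C − C_in)/(C₀ − C_in) = (2.79 − 3.60)/(0.0651 − 3.60) = 0.22914
t = −τ ln(…) = 8.9901 × 1.4734 = 13.246 s.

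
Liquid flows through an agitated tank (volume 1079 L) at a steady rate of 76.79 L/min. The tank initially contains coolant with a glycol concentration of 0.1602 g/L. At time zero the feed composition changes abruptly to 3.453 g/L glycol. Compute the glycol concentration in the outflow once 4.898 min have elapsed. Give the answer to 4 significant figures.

1.129 g/L

Transient balance on the dissolved component: V dC/dt = Q(C_in − C).
Rewrite as dC/dt + C/τ = C_in/τ, τ = V/Q = 14.0513 min.
C approaches C_in exponentially: C(t) = C_in + (C₀ − C_in) e^(−t/τ).
C(4.898) = 3.453 + (0.1602 − 3.453)·e^(−4.898/14.0513) = 3.453 + (-3.29280)·0.705690 = 1.12930 g/L.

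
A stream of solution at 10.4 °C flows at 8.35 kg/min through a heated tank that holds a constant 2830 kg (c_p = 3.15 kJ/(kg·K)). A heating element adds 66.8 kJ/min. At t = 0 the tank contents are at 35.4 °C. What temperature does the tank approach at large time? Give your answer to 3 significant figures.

M c_p dT/dt = ṁ c_p (T_in − T) + Q̇.
At steady state dT/dt = 0 ⇒ T_ss = T_in + Q̇/(ṁ c_p) = 10.4 + 66.8/(8.35·3.15) = 12.940 °C.

12.9 °C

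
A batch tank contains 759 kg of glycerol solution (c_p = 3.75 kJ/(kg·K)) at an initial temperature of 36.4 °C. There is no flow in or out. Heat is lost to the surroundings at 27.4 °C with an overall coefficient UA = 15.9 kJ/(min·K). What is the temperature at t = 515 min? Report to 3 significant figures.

Lumped-capacitance energy balance: M c_p dT/dt = UA(T_amb − T).
dT/dt = (T_ss − T)/τ with T_ss = T_amb = 27.400 °C, τ = M c_p/UA = 759·3.75/15.9 = 179.01 min.
This is linear first-order; T(t) = T_ss + (T₀ − T_ss) e^(−t/τ).
T(515) = 27.400 + (9.0000)·0.056307 = 27.907 °C.

27.9 °C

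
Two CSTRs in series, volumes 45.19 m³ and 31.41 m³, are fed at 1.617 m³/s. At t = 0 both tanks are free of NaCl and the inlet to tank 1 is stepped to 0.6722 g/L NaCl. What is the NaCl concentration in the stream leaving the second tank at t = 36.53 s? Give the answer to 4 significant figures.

Species balance on tank i: dCᵢ/dt = (Cᵢ₋₁ − Cᵢ)/τᵢ with τᵢ = Vᵢ/Q.
τ₁ = 45.19/1.617 = 27.9468 s; τ₂ = 31.41/1.617 = 19.4249 s.
Solving the cascade with C₁(0)=C₂(0)=0 gives C₂(t) = C_in[1 − (τ₁ e^(−t/τ₁) − τ₂ e^(−t/τ₂))/(τ₁ − τ₂)].
At t = 36.53: e^(−t/τ₁) = 0.270597, e^(−t/τ₂) = 0.152502.
C₂ = 0.6722·[1 − (27.9468·0.270597 − 19.4249·0.152502)/(8.52195)] = 0.6722·0.460219 = 0.309359 g/L.

0.3094 g/L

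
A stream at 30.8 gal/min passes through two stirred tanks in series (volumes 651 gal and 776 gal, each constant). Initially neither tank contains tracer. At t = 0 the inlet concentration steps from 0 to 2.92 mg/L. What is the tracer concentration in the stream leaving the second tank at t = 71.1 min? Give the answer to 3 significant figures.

2.37 mg/L

Time constants: τᵢ = Vᵢ/Q for each well-mixed tank.
τ₁ = 651/30.8 = 21.136 min; τ₂ = 776/30.8 = 25.195 min.
Solving the cascade with C₁(0)=C₂(0)=0 gives C₂(t) = C_in[1 − (τ₁ e^(−t/τ₁) − τ₂ e^(−t/τ₂))/(τ₁ − τ₂)].
At t = 71.1: e^(−t/τ₁) = 0.034601, e^(−t/τ₂) = 0.059486.
C₂ = 2.92·[1 − (21.136·0.034601 − 25.195·0.059486)/(-4.0584)] = 2.92·0.81091 = 2.3679 mg/L.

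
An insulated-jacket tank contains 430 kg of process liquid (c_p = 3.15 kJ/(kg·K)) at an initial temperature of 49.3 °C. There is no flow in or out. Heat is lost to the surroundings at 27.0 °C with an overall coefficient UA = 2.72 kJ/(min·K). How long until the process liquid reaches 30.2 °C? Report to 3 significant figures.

Lumped-capacitance energy balance: M c_p dT/dt = UA(T_amb − T).
τ = M c_p/UA = 497.98 min; T_ss = T_amb = 27.000 °C.
T(t) = T_ss + (T₀ − T_ss)e^(−t/τ); set T = 30.2:
t = −τ ln[(T − T_ss)/(T₀ − T_ss)] = −497.98 · ln(0.14350) = 966.79 min.

967 min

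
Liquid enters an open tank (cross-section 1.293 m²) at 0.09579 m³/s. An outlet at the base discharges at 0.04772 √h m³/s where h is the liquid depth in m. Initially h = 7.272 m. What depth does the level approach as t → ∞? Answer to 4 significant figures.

4.029 m

A dh/dt = Q_in − 0.04772 √h. Steady state requires inflow = outflow:
Q_in = 0.04772 √h_ss ⇒ √h_ss = 0.09579/0.04772 = 2.00733.
h_ss = 2.00733² = 4.02939 m. (Since h₀ = 7.272 m > h_ss, the level will fall toward this value.)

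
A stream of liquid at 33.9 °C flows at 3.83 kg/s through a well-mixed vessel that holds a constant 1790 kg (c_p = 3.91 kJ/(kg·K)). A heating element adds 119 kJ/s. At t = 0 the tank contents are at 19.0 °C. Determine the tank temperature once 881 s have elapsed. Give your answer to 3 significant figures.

38.4 °C

Energy balance: M c_p dT/dt = ṁ c_p (T_in − T) + 119.
τ = M/ṁ = 467.36 s; T_ss = T_in + Q̇/(ṁ c_p) = 33.9 + 119/(3.83·3.91) = 41.846 °C.
T approaches T_ss exponentially: T(t) = T_ss + (T₀ − T_ss) e^(−t/τ).
T(881) = 41.846 + (-22.846)·e^(−881/467.36) = 41.846 + (-22.846)·0.15182 = 38.378 °C.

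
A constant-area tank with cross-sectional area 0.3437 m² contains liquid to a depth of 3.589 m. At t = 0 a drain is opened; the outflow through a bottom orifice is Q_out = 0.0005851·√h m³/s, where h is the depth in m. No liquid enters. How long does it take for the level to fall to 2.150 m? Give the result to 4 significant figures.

503.0 s

A dh/dt = −Q_out = −0.0005851 √h.
∫ h^(−1/2) dh = −(0.0005851/A) ∫ dt, giving 2√h = 2√h₀ − (0.0005851/A) t.
t = 2A(√h₀ − √h)/0.0005851 = 2·0.3437·(√3.589 − √2.150)/0.0005851
  = 0.687400 × (1.89447 − 1.46629) / 0.0005851 = 503.041 s.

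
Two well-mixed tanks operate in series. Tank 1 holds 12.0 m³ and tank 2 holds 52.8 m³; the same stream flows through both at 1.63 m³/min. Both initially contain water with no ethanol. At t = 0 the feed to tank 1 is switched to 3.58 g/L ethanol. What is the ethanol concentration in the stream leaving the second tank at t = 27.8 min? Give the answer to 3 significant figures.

Each tank obeys Vᵢ dCᵢ/dt = Q(Cᵢ₋₁ − Cᵢ), so τᵢ = Vᵢ/Q.
τ₁ = 12.0/1.63 = 7.3620 min; τ₂ = 52.8/1.63 = 32.393 min.
Solving the cascade with C₁(0)=C₂(0)=0 gives C₂(t) = C_in[1 − (τ₁ e^(−t/τ₁) − τ₂ e^(−t/τ₂))/(τ₁ − τ₂)].
At t = 27.8: e^(−t/τ₁) = 0.022910, e^(−t/τ₂) = 0.42392.
C₂ = 3.58·[1 − (7.3620·0.022910 − 32.393·0.42392)/(-25.031)] = 3.58·0.45814 = 1.6401 g/L.

1.64 g/L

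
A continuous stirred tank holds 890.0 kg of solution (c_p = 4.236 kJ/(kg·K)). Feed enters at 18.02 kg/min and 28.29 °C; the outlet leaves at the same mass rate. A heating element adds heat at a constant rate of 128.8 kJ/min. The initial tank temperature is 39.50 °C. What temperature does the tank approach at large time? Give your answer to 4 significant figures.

29.98 °C

Unsteady energy balance on the tank contents: M c_p dT/dt = ṁ c_p (T_in − T) + 128.8.
At steady state dT/dt = 0 ⇒ T_ss = T_in + Q̇/(ṁ c_p) = 28.29 + 128.8/(18.02·4.236) = 29.9773 °C.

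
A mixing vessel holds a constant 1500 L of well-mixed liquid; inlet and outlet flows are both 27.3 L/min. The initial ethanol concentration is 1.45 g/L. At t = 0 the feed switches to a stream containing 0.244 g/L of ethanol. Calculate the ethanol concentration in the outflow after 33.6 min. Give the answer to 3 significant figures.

Transient balance on the dissolved component: V dC/dt = Q(C_in − C).
Rewrite as dC/dt + C/τ = C_in/τ, τ = V/Q = 54.945 min.
This is linear first-order; C(t) = C_in + (C₀ − C_in) e^(−t/τ).
C(33.6) = 0.244 + (1.45 − 0.244)·e^(−33.6/54.945) = 0.244 + (1.2060)·0.54253 = 0.89829 g/L.

0.898 g/L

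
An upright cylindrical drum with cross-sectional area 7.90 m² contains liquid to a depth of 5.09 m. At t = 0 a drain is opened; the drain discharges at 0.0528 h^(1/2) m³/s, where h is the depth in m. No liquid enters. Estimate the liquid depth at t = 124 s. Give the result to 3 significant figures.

3.39 m

A dh/dt = −Q_out = −0.0528 √h.
This is separable: 2 d(√h)/dt = −0.0528/A, so √h = √h₀ − (0.0528/(2A)) t.
√h = √5.09 − 0.0528·124/(2·7.90) = 2.2561 − 0.41438 = 1.8417.
h = 1.8417² = 3.3919 m.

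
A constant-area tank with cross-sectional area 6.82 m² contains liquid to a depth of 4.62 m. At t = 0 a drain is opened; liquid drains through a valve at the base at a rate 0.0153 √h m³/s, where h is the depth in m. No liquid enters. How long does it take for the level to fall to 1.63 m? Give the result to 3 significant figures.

A dh/dt = −Q_out = −0.0153 √h.
This is separable: 2 d(√h)/dt = −0.0153/A, so √h = √h₀ − (0.0153/(2A)) t.
t = 2A(√h₀ − √h)/0.0153 = 2·6.82·(√4.62 − √1.63)/0.0153
  = 13.640 × (2.1494 − 1.2767) / 0.0153 = 778.02 s.

778 s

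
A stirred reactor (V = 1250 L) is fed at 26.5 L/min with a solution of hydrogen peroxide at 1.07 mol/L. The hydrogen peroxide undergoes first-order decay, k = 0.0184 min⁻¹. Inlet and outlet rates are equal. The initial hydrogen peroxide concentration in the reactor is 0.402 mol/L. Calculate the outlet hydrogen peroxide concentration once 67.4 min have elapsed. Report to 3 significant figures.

0.561 mol/L

Accumulation = in − out − consumed: V dC/dt = Q C_in − Q C − k V C.
This is linear with rate a = Q/V + k = 0.039600 min⁻¹.
C_ss = Q C_in/(Q + kV) = 0.57283 mol/L; C(t) = C_ss + (C₀ − C_ss) e^(−a t).
C(67.4) = 0.57283 + (-0.17083)·e^(−0.039600·67.4) = 0.57283 + (-0.17083)·0.069319 = 0.56099 mol/L.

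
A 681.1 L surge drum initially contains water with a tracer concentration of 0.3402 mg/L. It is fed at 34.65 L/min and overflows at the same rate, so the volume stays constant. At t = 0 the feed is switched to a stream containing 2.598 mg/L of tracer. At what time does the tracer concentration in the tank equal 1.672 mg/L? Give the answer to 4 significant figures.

Species balance on the tank: V dC/dt = Q(C_in − C), so τ = V/Q = 19.6566 min.
C(t) = C_in + (C₀ − C_in) e^(−t/τ). Set C = 1.672 and solve for t:
e^(−t/τ) = (C − C_in)/(C₀ − C_in) = (1.672 − 2.598)/(0.3402 − 2.598) = 0.410134
t = −τ ln(…) = 19.6566 × 0.891272 = 17.5193 min.

17.52 min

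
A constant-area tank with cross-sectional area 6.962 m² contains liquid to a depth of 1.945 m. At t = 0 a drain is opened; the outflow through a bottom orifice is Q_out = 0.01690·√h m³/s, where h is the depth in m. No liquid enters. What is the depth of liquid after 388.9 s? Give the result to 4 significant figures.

0.8512 m

With no inflow, A dh/dt = −0.01690 √h.
∫ h^(−1/2) dh = −(0.01690/A) ∫ dt, giving 2√h = 2√h₀ − (0.01690/A) t.
√h = √1.945 − 0.01690·388.9/(2·6.962) = 1.39463 − 0.472020 = 0.922612.
h = 0.922612² = 0.851213 m.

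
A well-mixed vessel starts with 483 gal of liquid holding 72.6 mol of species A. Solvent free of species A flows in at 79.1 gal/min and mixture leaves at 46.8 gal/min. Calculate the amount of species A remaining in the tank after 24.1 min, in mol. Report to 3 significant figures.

18.1 mol

Total volume: dV/dt = Q_in − Q_out = 32.300 gal/min, so V(t) = 483 + 32.300 t and V(24.1) = 1261.4 gal.
Species balance (pure solvent in): dm/dt = −Q_out · m/V(t).
Separate: dm/m = −Q_out dt/V(t) ⇒ ln(m/m₀) = −(Q_out/(Q_in−Q_out)) ln(V/V₀).
m = m₀ (V₀/V)^(Q_out/(Q_in−Q_out)) = 72.6 × (483/1261.4)^(1.4489) = 18.066 mol.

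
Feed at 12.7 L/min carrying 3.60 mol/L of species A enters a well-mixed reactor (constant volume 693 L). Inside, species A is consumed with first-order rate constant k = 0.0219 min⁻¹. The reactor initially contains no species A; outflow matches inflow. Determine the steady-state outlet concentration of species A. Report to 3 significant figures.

V dC/dt = Q(C_in − C) − k V C.
At steady state: 0 = Q C_in − (Q + kV) C_ss, so C_ss = Q C_in/(Q + kV).
C_ss = 12.7·3.60/(12.7 + 0.0219·693) = 45.720/27.877 = 1.6401 mol/L.

1.64 mol/L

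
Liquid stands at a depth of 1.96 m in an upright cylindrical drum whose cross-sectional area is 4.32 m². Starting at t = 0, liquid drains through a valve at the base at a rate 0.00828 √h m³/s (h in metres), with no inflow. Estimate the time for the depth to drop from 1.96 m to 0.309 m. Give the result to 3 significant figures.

881 s

Mass balance (ρ constant): A dh/dt = −0.00828 √h.
∫ h^(−1/2) dh = −(0.00828/A) ∫ dt, giving 2√h = 2√h₀ − (0.00828/A) t.
t = 2A(√h₀ − √h)/0.00828 = 2·4.32·(√1.96 − √0.309)/0.00828
  = 8.6400 × (1.4000 − 0.55588) / 0.00828 = 880.82 s.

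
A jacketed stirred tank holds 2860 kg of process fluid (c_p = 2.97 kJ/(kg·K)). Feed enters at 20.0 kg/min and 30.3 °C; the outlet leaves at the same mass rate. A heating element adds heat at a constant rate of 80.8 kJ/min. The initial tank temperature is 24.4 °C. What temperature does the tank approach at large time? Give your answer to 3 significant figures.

31.7 °C

M c_p dT/dt = ṁ c_p (T_in − T) + Q̇.
At steady state dT/dt = 0 ⇒ T_ss = T_in + Q̇/(ṁ c_p) = 30.3 + 80.8/(20.0·2.97) = 31.660 °C.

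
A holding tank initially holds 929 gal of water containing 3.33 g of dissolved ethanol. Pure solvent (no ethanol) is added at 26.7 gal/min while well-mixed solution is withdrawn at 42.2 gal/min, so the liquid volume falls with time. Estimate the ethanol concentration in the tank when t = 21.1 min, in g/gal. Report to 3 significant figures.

0.00170 g/gal

Let m(t) be the amount of ethanol. Volume: V(t) = V₀ + (Q_in − Q_out) t = 929 − 15.500 t; V(21.1) = 601.95 gal.
No ethanol enters, so dm/dt = −Q_out · (m/V).
dm/m = −Q_out dt/(V₀ − 15.500 t); integrating gives ln(m/m₀) = −(Q_out/(Q_in−Q_out)) ln(V/V₀).
m = m₀ (V₀/V)^(Q_out/(Q_in−Q_out)) = 3.33 × (929/601.95)^(-2.7226) = 1.0218 g.
C = m/V = 1.0218/601.95 = 0.0016975 g/gal.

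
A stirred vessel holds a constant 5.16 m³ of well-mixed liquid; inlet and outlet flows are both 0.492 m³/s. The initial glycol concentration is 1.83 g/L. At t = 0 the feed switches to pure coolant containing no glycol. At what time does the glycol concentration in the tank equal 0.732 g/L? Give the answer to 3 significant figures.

9.61 s

Species balance: V dC/dt = Q(C_in − C) ⇒ τ = V/Q = 10.488 s.
C(t) = C_in + (C₀ − C_in) e^(−t/τ). Set C = 0.732 and solve for t:
e^(−t/τ) = (C − C_in)/(C₀ − C_in) = (0.732 − 0)/(1.83 − 0) = 0.40000
t = −τ ln(…) = 10.488 × 0.91629 = 9.6099 s.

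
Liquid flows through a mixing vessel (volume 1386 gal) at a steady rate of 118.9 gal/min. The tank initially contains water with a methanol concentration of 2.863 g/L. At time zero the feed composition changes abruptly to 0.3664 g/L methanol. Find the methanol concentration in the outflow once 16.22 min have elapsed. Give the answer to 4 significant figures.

Transient balance on the dissolved component: V dC/dt = Q(C_in − C).
So dC/dt = (C_in − C)/τ with τ = V/Q = 1386/118.9 = 11.6569 min.
Solution: C(t) = C_in + (C₀ − C_in) e^(−t/τ).
C(16.22) = 0.3664 + (2.863 − 0.3664)·e^(−16.22/11.6569) = 0.3664 + (2.49660)·0.248713 = 0.987337 g/L.

0.9873 g/L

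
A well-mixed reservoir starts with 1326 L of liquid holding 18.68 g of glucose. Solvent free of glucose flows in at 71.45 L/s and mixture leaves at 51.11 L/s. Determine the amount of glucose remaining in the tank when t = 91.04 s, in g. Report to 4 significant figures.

Total volume: dV/dt = Q_in − Q_out = 20.3400 L/s, so V(t) = 1326 + 20.3400 t and V(91.04) = 3177.75 L.
No glucose enters, so dm/dt = −Q_out · (m/V).
dm/m = −Q_out dt/(V₀ + 20.3400 t); integrating gives ln(m/m₀) = −(Q_out/(Q_in−Q_out)) ln(V/V₀).
m = m₀ (V₀/V)^(Q_out/(Q_in−Q_out)) = 18.68 × (1326/3177.75)^(2.51278) = 2.07770 g.

2.078 g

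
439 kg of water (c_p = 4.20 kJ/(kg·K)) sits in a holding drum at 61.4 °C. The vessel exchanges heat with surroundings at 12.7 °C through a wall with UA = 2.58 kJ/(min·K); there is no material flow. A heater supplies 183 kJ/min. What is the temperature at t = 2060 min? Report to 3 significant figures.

82.4 °C

M c_p dT/dt = −UA(T − T_amb) + Q̇.
dT/dt = (T_ss − T)/τ with T_ss = T_amb + Q̇/UA = 12.7 + 183/2.58 = 83.630 °C, τ = M c_p/UA = 439·4.20/2.58 = 714.65 min.
Solution: T(t) = T_ss + (T₀ − T_ss) e^(−t/τ).
T(2060) = 83.630 + (-22.230)·0.055993 = 82.385 °C.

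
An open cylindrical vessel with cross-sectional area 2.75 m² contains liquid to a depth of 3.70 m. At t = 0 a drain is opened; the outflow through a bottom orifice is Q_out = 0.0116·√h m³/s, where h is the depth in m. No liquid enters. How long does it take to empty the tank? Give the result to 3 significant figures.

912 s

Accumulation of liquid (constant cross-section A): A dh/dt = −0.0116 √h.
Separate and integrate: 2(√h − √h₀) = −(0.0116/A) t.
Set h = 0: 2√h₀ = (0.0116/A) t_empty ⇒ t_empty = 2A√h₀/0.0116.
t_empty = 2·2.75·√3.70/0.0116 = 5.5000·1.9235/0.0116 = 912.02 s.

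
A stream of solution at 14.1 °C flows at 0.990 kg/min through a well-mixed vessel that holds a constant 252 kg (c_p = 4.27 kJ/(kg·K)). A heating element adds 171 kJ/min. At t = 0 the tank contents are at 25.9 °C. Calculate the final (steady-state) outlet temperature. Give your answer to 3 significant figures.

Energy balance: M c_p dT/dt = ṁ c_p (T_in − T) + 171.
At steady state dT/dt = 0 ⇒ T_ss = T_in + Q̇/(ṁ c_p) = 14.1 + 171/(0.990·4.27) = 54.551 °C.

54.6 °C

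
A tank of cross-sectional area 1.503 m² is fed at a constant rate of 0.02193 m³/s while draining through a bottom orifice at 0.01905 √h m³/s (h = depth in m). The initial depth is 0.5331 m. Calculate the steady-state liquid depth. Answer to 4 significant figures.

1.325 m

Mass balance (ρ constant): A dh/dt = Q_in − 0.01905 √h. At steady state dh/dt = 0:
Q_in = 0.01905 √h_ss ⇒ √h_ss = 0.02193/0.01905 = 1.15118.
h_ss = 1.15118² = 1.32522 m. (Since h₀ = 0.5331 m < h_ss, the level will rise toward this value.)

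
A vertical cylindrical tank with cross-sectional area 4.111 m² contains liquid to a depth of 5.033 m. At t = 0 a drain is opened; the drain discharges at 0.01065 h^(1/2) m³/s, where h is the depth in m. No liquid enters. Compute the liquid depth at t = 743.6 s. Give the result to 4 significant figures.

With no inflow, A dh/dt = −0.01065 √h.
∫ h^(−1/2) dh = −(0.01065/A) ∫ dt, giving 2√h = 2√h₀ − (0.01065/A) t.
√h = √5.033 − 0.01065·743.6/(2·4.111) = 2.24343 − 0.963189 = 1.28025.
h = 1.28025² = 1.63903 m.

1.639 m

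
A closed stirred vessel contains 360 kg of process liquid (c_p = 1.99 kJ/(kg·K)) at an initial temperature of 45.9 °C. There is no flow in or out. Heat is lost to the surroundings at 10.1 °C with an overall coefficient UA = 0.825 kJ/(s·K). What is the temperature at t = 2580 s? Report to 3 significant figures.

M c_p dT/dt = −UA(T − T_amb).
dT/dt = (T_ss − T)/τ with T_ss = T_amb = 10.100 °C, τ = M c_p/UA = 360·1.99/0.825 = 868.36 s.
This is linear first-order; T(t) = T_ss + (T₀ − T_ss) e^(−t/τ).
T(2580) = 10.100 + (35.800)·0.051247 = 11.935 °C.

11.9 °C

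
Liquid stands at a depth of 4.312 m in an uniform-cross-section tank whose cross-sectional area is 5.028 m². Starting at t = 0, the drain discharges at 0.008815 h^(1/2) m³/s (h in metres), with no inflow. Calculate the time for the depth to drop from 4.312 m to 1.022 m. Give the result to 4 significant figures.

1216 s

Volume balance on the tank: A dh/dt = −0.008815 √h.
∫ h^(−1/2) dh = −(0.008815/A) ∫ dt, giving 2√h = 2√h₀ − (0.008815/A) t.
t = 2A(√h₀ − √h)/0.008815 = 2·5.028·(√4.312 − √1.022)/0.008815
  = 10.0560 × (2.07654 − 1.01094) / 0.008815 = 1215.61 s.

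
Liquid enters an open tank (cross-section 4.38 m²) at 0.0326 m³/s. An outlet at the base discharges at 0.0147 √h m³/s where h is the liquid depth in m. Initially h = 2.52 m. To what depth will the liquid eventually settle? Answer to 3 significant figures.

4.92 m

Level balance: A dh/dt = 0.0326 − 0.0147 √h. Setting dh/dt = 0:
Q_in = 0.0147 √h_ss ⇒ √h_ss = 0.0326/0.0147 = 2.2177.
h_ss = 2.2177² = 4.9181 m. (Since h₀ = 2.52 m < h_ss, the level will rise toward this value.)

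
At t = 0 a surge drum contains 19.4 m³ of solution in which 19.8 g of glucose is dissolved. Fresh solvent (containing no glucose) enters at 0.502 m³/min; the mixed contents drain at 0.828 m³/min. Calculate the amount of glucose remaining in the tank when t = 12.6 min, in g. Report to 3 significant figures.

10.8 g

Let m(t) be the amount of glucose. Volume: V(t) = V₀ + (Q_in − Q_out) t = 19.4 − 0.32600 t; V(12.6) = 15.292 m³.
Species balance (pure solvent in): dm/dt = −Q_out · m/V(t).
dm/m = −Q_out dt/(V₀ − 0.32600 t); integrating gives ln(m/m₀) = −(Q_out/(Q_in−Q_out)) ln(V/V₀).
m = m₀ (V₀/V)^(Q_out/(Q_in−Q_out)) = 19.8 × (19.4/15.292)^(-2.5399) = 10.820 g.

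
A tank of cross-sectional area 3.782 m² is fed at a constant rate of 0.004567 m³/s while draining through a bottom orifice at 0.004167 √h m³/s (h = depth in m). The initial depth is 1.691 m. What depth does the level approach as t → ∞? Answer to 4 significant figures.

Volume balance on the tank: A dh/dt = Q_in − 0.004167 √h. At steady state dh/dt = 0:
Q_in = 0.004167 √h_ss ⇒ √h_ss = 0.004567/0.004167 = 1.09599.
h_ss = 1.09599² = 1.20120 m. (Since h₀ = 1.691 m > h_ss, the level will fall toward this value.)

1.201 m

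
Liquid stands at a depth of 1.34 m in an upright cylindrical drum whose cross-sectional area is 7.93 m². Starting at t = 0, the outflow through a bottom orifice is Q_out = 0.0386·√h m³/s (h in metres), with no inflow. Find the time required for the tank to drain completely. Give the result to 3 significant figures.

With no inflow, A dh/dt = −0.0386 √h.
∫ h^(−1/2) dh = −(0.0386/A) ∫ dt, giving 2√h = 2√h₀ − (0.0386/A) t.
Tank is empty when √h = 0: t_empty = 2A√h₀/0.0386.
t_empty = 2·7.93·√1.34/0.0386 = 15.860·1.1576/0.0386 = 475.63 s.

476 s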